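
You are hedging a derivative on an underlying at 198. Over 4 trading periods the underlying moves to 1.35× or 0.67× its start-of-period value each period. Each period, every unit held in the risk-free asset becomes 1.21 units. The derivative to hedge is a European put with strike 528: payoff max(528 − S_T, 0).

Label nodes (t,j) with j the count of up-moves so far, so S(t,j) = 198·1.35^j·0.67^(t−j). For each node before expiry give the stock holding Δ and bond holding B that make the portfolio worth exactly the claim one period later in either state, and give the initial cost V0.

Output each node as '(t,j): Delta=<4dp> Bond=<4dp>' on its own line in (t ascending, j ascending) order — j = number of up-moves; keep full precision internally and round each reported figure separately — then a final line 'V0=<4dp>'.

Risk-neutral probability p* = (R−d)/(u−d) = (1.21−0.67)/(1.35−0.67) = 0.7941.
Payoff layer (t=4): V(4,0)=488.1008, V(4,1)=447.6061, V(4,2)=366.0122, V(4,3)=201.6067, V(4,4)=0.0000
(3,0): S=59.5511. Δ = (V_up−V_dn)/(S_up−S_dn) = (447.6061−488.1008)/(80.3939−39.8992) = -1.0000. V = [p*·447.6061 + (1−p*)·488.1008]/1.21 = 376.8126. B = V − Δ·S = 436.3636.
(3,1): S=119.9910. Δ = (V_up−V_dn)/(S_up−S_dn) = (366.0122−447.6061)/(161.9878−80.3939) = -1.0000. V = [p*·366.0122 + (1−p*)·447.6061]/1.21 = 316.3727. B = V − Δ·S = 436.3636.
(3,2): S=241.7729. Δ = (V_up−V_dn)/(S_up−S_dn) = (201.6067−366.0122)/(326.3933−161.9878) = -1.0000. V = [p*·201.6067 + (1−p*)·366.0122]/1.21 = 194.5908. B = V − Δ·S = 436.3636.
(3,3): S=487.1543. Δ = (V_up−V_dn)/(S_up−S_dn) = (0.0000−201.6067)/(657.6582−326.3933) = -0.6086. V = [p*·0.0000 + (1−p*)·201.6067]/1.21 = 34.3035. B = V − Δ·S = 330.7839.
(2,0): S=88.8822. Δ = (V_up−V_dn)/(S_up−S_dn) = (316.3727−376.8126)/(119.9910−59.5511) = -1.0000. V = [p*·316.3727 + (1−p*)·376.8126]/1.21 = 271.7489. B = V − Δ·S = 360.6311.
(2,1): S=179.0910. Δ = (V_up−V_dn)/(S_up−S_dn) = (194.5908−316.3727)/(241.7729−119.9910) = -1.0000. V = [p*·194.5908 + (1−p*)·316.3727]/1.21 = 181.5401. B = V − Δ·S = 360.6311.
(2,2): S=360.8550. Δ = (V_up−V_dn)/(S_up−S_dn) = (34.3035−194.5908)/(487.1543−241.7729) = -0.6532. V = [p*·34.3035 + (1−p*)·194.5908]/1.21 = 55.6230. B = V − Δ·S = 291.3396.
(1,0): S=132.6600. Δ = (V_up−V_dn)/(S_up−S_dn) = (181.5401−271.7489)/(179.0910−88.8822) = -1.0000. V = [p*·181.5401 + (1−p*)·271.7489]/1.21 = 165.3822. B = V − Δ·S = 298.0422.
(1,1): S=267.3000. Δ = (V_up−V_dn)/(S_up−S_dn) = (55.6230−181.5401)/(360.8550−179.0910) = -0.6928. V = [p*·55.6230 + (1−p*)·181.5401]/1.21 = 67.3943. B = V − Δ·S = 252.5665.
(0,0): S=198.0000. Δ = (V_up−V_dn)/(S_up−S_dn) = (67.3943−165.3822)/(267.3000−132.6600) = -0.7278. V = [p*·67.3943 + (1−p*)·165.3822]/1.21 = 72.3705. B = V − Δ·S = 216.4704.
Root portfolio cost Δ·198+B reproduces V0=72.3705.

(0,0): Delta=-0.7278 Bond=216.4704
(1,0): Delta=-1.0000 Bond=298.0422
(1,1): Delta=-0.6928 Bond=252.5665
(2,0): Delta=-1.0000 Bond=360.6311
(2,1): Delta=-1.0000 Bond=360.6311
(2,2): Delta=-0.6532 Bond=291.3396
(3,0): Delta=-1.0000 Bond=436.3636
(3,1): Delta=-1.0000 Bond=436.3636
(3,2): Delta=-1.0000 Bond=436.3636
(3,3): Delta=-0.6086 Bond=330.7839
V0=72.3705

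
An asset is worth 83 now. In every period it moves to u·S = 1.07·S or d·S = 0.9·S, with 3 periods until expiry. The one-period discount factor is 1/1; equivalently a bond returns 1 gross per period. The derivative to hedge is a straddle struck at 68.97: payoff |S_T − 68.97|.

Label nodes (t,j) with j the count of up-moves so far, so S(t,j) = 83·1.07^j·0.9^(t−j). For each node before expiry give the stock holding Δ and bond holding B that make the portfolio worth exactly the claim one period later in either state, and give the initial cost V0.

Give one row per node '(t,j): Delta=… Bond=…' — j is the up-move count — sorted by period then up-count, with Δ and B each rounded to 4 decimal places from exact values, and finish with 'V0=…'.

Since d<R<u, set p* = (R−d)/(u−d) = 0.5882; price each node as the discounted p*-expectation of its children.
Terminal payoffs: V(3,0)=8.4630, V(3,1)=2.9661, V(3,2)=16.5540, V(3,3)=32.7086
  t=2,j=0: stock 67.2300 → up 71.9361 (V=2.9661), down 60.5070 (V=8.4630). Price 5.2295; hedge Δ=-0.4810, bond B=37.5642.
  t=2,j=1: stock 79.9290 → up 85.5240 (V=16.5540), down 71.9361 (V=2.9661). Price 10.9590; hedge Δ=1.0000, bond B=-68.9700.
  t=2,j=2: stock 95.0267 → up 101.6786 (V=32.7086), down 85.5240 (V=16.5540). Price 26.0567; hedge Δ=1.0000, bond B=-68.9700.
  t=1,j=0: stock 74.7000 → up 79.9290 (V=10.9590), down 67.2300 (V=5.2295). Price 8.5998; hedge Δ=0.4512, bond B=-25.1030.
  t=1,j=1: stock 88.8100 → up 95.0267 (V=26.0567), down 79.9290 (V=10.9590). Price 19.8400; hedge Δ=1.0000, bond B=-68.9700.
  t=0,j=0: stock 83.0000 → up 88.8100 (V=19.8400), down 74.7000 (V=8.5998). Price 15.2117; hedge Δ=0.7966, bond B=-50.9071.
Self-financing check: at every node Δ·S+B equals the discounted successor values.

(0,0): Delta=0.7966 Bond=-50.9071
(1,0): Delta=0.4512 Bond=-25.1030
(1,1): Delta=1.0000 Bond=-68.9700
(2,0): Delta=-0.4810 Bond=37.5642
(2,1): Delta=1.0000 Bond=-68.9700
(2,2): Delta=1.0000 Bond=-68.9700
V0=15.2117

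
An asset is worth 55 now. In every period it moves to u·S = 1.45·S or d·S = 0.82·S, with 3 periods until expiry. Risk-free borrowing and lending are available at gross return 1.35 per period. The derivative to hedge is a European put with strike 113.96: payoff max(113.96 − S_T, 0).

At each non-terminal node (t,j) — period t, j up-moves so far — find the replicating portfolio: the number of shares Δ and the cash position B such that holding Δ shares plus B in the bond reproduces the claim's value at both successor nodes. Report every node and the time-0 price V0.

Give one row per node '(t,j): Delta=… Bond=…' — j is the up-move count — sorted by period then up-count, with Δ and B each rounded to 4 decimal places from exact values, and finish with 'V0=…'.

(0,0): Delta=-0.3980 Bond=26.2072
(1,0): Delta=-1.0000 Bond=62.5295
(1,1): Delta=-0.3338 Bond=30.2571
(2,0): Delta=-1.0000 Bond=84.4148
(2,1): Delta=-1.0000 Bond=84.4148
(2,2): Delta=-0.2627 Bond=32.6267
V0=4.3167

Since d<R<u, set p* = (R−d)/(u−d) = 0.8413; price each node as the discounted p*-expectation of its children.
At expiry t=3: V(3,0)=83.6348, V(3,1)=60.3361, V(3,2)=19.1372, V(3,3)=0.0000
(2,0): S=36.9820. Δ = (V_up−V_dn)/(S_up−S_dn) = (60.3361−83.6348)/(53.6239−30.3252) = -1.0000. V = [p*·60.3361 + (1−p*)·83.6348]/1.35 = 47.4328. B = V − Δ·S = 84.4148.
(2,1): S=65.3950. Δ = (V_up−V_dn)/(S_up−S_dn) = (19.1372−60.3361)/(94.8227−53.6239) = -1.0000. V = [p*·19.1372 + (1−p*)·60.3361]/1.35 = 19.0198. B = V − Δ·S = 84.4148.
(2,2): S=115.6375. Δ = (V_up−V_dn)/(S_up−S_dn) = (0.0000−19.1372)/(167.6744−94.8227) = -0.2627. V = [p*·0.0000 + (1−p*)·19.1372]/1.35 = 2.2501. B = V − Δ·S = 32.6267.
(1,0): S=45.1000. Δ = (V_up−V_dn)/(S_up−S_dn) = (19.0198−47.4328)/(65.3950−36.9820) = -1.0000. V = [p*·19.0198 + (1−p*)·47.4328]/1.35 = 17.4295. B = V − Δ·S = 62.5295.
(1,1): S=79.7500. Δ = (V_up−V_dn)/(S_up−S_dn) = (2.2501−19.0198)/(115.6375−65.3950) = -0.3338. V = [p*·2.2501 + (1−p*)·19.0198]/1.35 = 3.6385. B = V − Δ·S = 30.2571.
(0,0): S=55.0000. Δ = (V_up−V_dn)/(S_up−S_dn) = (3.6385−17.4295)/(79.7500−45.1000) = -0.3980. V = [p*·3.6385 + (1−p*)·17.4295]/1.35 = 4.3167. B = V − Δ·S = 26.2072.
Root portfolio cost Δ·55+B reproduces V0=4.3167.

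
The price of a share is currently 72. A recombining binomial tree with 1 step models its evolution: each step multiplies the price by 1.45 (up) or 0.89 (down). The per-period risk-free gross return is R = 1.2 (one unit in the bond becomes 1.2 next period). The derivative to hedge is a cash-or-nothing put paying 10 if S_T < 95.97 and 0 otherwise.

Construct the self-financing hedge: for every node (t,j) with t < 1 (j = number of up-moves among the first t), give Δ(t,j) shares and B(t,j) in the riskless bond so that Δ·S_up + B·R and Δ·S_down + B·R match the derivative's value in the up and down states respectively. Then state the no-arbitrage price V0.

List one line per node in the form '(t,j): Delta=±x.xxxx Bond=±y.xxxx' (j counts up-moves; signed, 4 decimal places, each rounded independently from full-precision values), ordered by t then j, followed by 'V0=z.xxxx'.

No-arbitrage ⇒ martingale measure with p* = (R−d)/(u−d) = 0.5536.
At expiry t=1: V(1,0)=10.0000, V(1,1)=0.0000
  t=0,j=0: stock 72.0000 → up 104.4000 (V=0.0000), down 64.0800 (V=10.0000). Price 3.7202; hedge Δ=-0.2480, bond B=21.5774.
Root portfolio cost Δ·72+B reproduces V0=3.7202.

(0,0): Delta=-0.2480 Bond=21.5774
V0=3.7202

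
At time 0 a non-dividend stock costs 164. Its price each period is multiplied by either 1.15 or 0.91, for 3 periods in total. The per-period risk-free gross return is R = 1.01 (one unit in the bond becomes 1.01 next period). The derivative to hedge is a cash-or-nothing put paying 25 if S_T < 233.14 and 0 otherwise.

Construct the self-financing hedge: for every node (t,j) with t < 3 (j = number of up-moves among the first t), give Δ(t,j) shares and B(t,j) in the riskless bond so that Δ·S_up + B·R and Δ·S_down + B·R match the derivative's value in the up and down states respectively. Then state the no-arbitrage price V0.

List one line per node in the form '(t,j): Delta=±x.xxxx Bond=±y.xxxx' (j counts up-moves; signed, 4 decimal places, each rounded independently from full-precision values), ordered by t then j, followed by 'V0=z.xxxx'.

Under the risk-neutral measure, an up-move has probability p* = (R−d)/(u−d) = 0.4167 and values discount at R = 1.01.
Terminal payoffs: V(3,0)=25.0000, V(3,1)=25.0000, V(3,2)=25.0000, V(3,3)=0.0000
  t=2,j=0: stock 135.8084 → up 156.1797 (V=25.0000), down 123.5856 (V=25.0000). Price 24.7525; hedge Δ=0.0000, bond B=24.7525.
  t=2,j=1: stock 171.6260 → up 197.3699 (V=25.0000), down 156.1797 (V=25.0000). Price 24.7525; hedge Δ=0.0000, bond B=24.7525.
  t=2,j=2: stock 216.8900 → up 249.4235 (V=0.0000), down 197.3699 (V=25.0000). Price 14.4389; hedge Δ=-0.4803, bond B=118.6056.
  t=1,j=0: stock 149.2400 → up 171.6260 (V=24.7525), down 135.8084 (V=24.7525). Price 24.5074; hedge Δ=0.0000, bond B=24.5074.
  t=1,j=1: stock 188.6000 → up 216.8900 (V=14.4389), down 171.6260 (V=24.7525). Price 20.2526; hedge Δ=-0.2279, bond B=63.2257.
  t=0,j=0: stock 164.0000 → up 188.6000 (V=20.2526), down 149.2400 (V=24.5074). Price 22.5095; hedge Δ=-0.1081, bond B=40.2376.
Each (Δ,B) replicates both successor values, so the strategy is self-financing and V0 is arbitrage-free.

(0,0): Delta=-0.1081 Bond=40.2376
(1,0): Delta=0.0000 Bond=24.5074
(1,1): Delta=-0.2279 Bond=63.2257
(2,0): Delta=0.0000 Bond=24.7525
(2,1): Delta=0.0000 Bond=24.7525
(2,2): Delta=-0.4803 Bond=118.6056
V0=22.5095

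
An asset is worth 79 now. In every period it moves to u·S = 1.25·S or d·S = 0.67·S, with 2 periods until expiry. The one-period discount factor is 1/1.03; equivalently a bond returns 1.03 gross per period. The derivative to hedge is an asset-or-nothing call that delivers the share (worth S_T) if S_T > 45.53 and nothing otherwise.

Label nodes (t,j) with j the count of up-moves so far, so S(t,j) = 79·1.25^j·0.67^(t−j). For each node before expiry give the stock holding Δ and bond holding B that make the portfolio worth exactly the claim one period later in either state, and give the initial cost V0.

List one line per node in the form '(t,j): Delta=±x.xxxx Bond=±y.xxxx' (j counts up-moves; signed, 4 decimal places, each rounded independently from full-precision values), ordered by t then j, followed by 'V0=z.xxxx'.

(0,0): Delta=1.2850 Bond=-27.3262
(1,0): Delta=2.1552 Bond=-74.2030
(1,1): Delta=1.0000 Bond=0.0000
V0=74.1906

Since d<R<u, set p* = (R−d)/(u−d) = 0.6207; price each node as the discounted p*-expectation of its children.
Payoff layer (t=2): V(2,0)=0.0000, V(2,1)=66.1625, V(2,2)=123.4375
Node (1,0) S=52.9300: V=(p*·66.1625+(1−p*)·0.0000)/1.03=39.8703; Δ=(66.1625−0.0000)/(66.1625−35.4631)=2.1552; B=V−Δ·S=-74.2030
Node (1,1) S=98.7500: V=(p*·123.4375+(1−p*)·66.1625)/1.03=98.7500; Δ=(123.4375−66.1625)/(123.4375−66.1625)=1.0000; B=V−Δ·S=0.0000
Node (0,0) S=79.0000: V=(p*·98.7500+(1−p*)·39.8703)/1.03=74.1906; Δ=(98.7500−39.8703)/(98.7500−52.9300)=1.2850; B=V−Δ·S=-27.3262
Self-financing check: at every node Δ·S+B equals the discounted successor values.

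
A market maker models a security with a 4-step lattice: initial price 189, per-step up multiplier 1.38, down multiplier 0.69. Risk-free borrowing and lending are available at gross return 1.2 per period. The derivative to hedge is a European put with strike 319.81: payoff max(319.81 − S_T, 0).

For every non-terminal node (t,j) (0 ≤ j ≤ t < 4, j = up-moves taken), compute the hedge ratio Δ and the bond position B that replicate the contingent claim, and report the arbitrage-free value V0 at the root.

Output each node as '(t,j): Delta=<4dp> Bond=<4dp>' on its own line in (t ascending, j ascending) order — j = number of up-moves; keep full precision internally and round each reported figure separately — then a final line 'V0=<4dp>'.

(0,0): Delta=-0.3424 Bond=87.2268
(1,0): Delta=-0.9034 Bond=177.8300
(1,1): Delta=-0.2434 Bond=78.8518
(2,0): Delta=-1.0000 Bond=222.0903
(2,1): Delta=-0.8863 Bond=210.3274
(2,2): Delta=-0.1299 Bond=53.7850
(3,0): Delta=-1.0000 Bond=266.5083
(3,1): Delta=-1.0000 Bond=266.5083
(3,2): Delta=-0.8663 Bond=247.4109
(3,3): Delta=0.0000 Bond=0.0000
V0=22.5141

Under the risk-neutral measure, an up-move has probability p* = (R−d)/(u−d) = 0.7391 and values discount at R = 1.2.
Terminal payoffs: V(4,0)=276.9691, V(4,1)=234.1283, V(4,2)=148.4466, V(4,3)=0.0000, V(4,4)=0.0000
(3,0): S=62.0882. Δ = (V_up−V_dn)/(S_up−S_dn) = (234.1283−276.9691)/(85.6817−42.8409) = -1.0000. V = [p*·234.1283 + (1−p*)·276.9691]/1.2 = 204.4201. B = V − Δ·S = 266.5083.
(3,1): S=124.1764. Δ = (V_up−V_dn)/(S_up−S_dn) = (148.4466−234.1283)/(171.3634−85.6817) = -1.0000. V = [p*·148.4466 + (1−p*)·234.1283]/1.2 = 142.3319. B = V − Δ·S = 266.5083.
(3,2): S=248.3528. Δ = (V_up−V_dn)/(S_up−S_dn) = (0.0000−148.4466)/(342.7269−171.3634) = -0.8663. V = [p*·0.0000 + (1−p*)·148.4466]/1.2 = 32.2710. B = V − Δ·S = 247.4109.
(3,3): S=496.7056. Δ = (V_up−V_dn)/(S_up−S_dn) = (0.0000−0.0000)/(685.4537−342.7269) = 0.0000. V = [p*·0.0000 + (1−p*)·0.0000]/1.2 = 0.0000. B = V − Δ·S = 0.0000.
(2,0): S=89.9829. Δ = (V_up−V_dn)/(S_up−S_dn) = (142.3319−204.4201)/(124.1764−62.0882) = -1.0000. V = [p*·142.3319 + (1−p*)·204.4201]/1.2 = 132.1074. B = V − Δ·S = 222.0903.
(2,1): S=179.9658. Δ = (V_up−V_dn)/(S_up−S_dn) = (32.2710−142.3319)/(248.3528−124.1764) = -0.8863. V = [p*·32.2710 + (1−p*)·142.3319]/1.2 = 50.8188. B = V − Δ·S = 210.3274.
(2,2): S=359.9316. Δ = (V_up−V_dn)/(S_up−S_dn) = (0.0000−32.2710)/(496.7056−248.3528) = -0.1299. V = [p*·0.0000 + (1−p*)·32.2710]/1.2 = 7.0154. B = V − Δ·S = 53.7850.
(1,0): S=130.4100. Δ = (V_up−V_dn)/(S_up−S_dn) = (50.8188−132.1074)/(179.9658−89.9829) = -0.9034. V = [p*·50.8188 + (1−p*)·132.1074]/1.2 = 60.0204. B = V − Δ·S = 177.8300.
(1,1): S=260.8200. Δ = (V_up−V_dn)/(S_up−S_dn) = (7.0154−50.8188)/(359.9316−179.9658) = -0.2434. V = [p*·7.0154 + (1−p*)·50.8188]/1.2 = 15.3687. B = V − Δ·S = 78.8518.
(0,0): S=189.0000. Δ = (V_up−V_dn)/(S_up−S_dn) = (15.3687−60.0204)/(260.8200−130.4100) = -0.3424. V = [p*·15.3687 + (1−p*)·60.0204]/1.2 = 22.5141. B = V − Δ·S = 87.2268.
The time-0 hedge costs 22.5141, which is the no-arbitrage price.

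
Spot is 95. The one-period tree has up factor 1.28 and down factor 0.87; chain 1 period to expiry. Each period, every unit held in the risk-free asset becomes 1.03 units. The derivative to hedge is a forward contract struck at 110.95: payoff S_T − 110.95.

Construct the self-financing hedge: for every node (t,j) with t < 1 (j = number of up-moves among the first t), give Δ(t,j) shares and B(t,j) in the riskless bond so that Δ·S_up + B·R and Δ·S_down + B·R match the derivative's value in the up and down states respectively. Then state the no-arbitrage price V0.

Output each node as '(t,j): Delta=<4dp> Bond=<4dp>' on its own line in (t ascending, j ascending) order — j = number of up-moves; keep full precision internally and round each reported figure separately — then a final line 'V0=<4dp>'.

(0,0): Delta=1.0000 Bond=-107.7184
V0=-12.7184

Risk-neutral probability p* = (R−d)/(u−d) = (1.03−0.87)/(1.28−0.87) = 0.3902.
Terminal values V(1,·): V(1,0)=-28.3000, V(1,1)=10.6500
(0,0): S=95.0000. Δ = (V_up−V_dn)/(S_up−S_dn) = (10.6500−-28.3000)/(121.6000−82.6500) = 1.0000. V = [p*·10.6500 + (1−p*)·-28.3000]/1.03 = -12.7184. B = V − Δ·S = -107.7184.
The time-0 hedge costs -12.7184, which is the no-arbitrage price.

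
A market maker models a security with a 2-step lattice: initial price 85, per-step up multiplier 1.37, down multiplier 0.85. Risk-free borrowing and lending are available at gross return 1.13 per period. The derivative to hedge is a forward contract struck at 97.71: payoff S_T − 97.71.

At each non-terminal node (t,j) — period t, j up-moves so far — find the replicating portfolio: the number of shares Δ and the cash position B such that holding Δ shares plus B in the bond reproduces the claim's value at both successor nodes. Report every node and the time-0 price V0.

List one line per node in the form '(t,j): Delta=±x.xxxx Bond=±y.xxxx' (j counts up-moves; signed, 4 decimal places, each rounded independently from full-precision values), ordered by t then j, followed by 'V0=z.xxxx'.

(0,0): Delta=1.0000 Bond=-76.5213
(1,0): Delta=1.0000 Bond=-86.4690
(1,1): Delta=1.0000 Bond=-86.4690
V0=8.4787

No-arbitrage ⇒ martingale measure with p* = (R−d)/(u−d) = 0.5385.
Payoff layer (t=2): V(2,0)=-36.2975, V(2,1)=1.2725, V(2,2)=61.8265
  t=1,j=0: stock 72.2500 → up 98.9825 (V=1.2725), down 61.4125 (V=-36.2975). Price -14.2190; hedge Δ=1.0000, bond B=-86.4690.
  t=1,j=1: stock 116.4500 → up 159.5365 (V=61.8265), down 98.9825 (V=1.2725). Price 29.9810; hedge Δ=1.0000, bond B=-86.4690.
  t=0,j=0: stock 85.0000 → up 116.4500 (V=29.9810), down 72.2500 (V=-14.2190). Price 8.4787; hedge Δ=1.0000, bond B=-76.5213.
Check: Δ(0,0)·S0 + B(0,0) = 8.4787 = V0.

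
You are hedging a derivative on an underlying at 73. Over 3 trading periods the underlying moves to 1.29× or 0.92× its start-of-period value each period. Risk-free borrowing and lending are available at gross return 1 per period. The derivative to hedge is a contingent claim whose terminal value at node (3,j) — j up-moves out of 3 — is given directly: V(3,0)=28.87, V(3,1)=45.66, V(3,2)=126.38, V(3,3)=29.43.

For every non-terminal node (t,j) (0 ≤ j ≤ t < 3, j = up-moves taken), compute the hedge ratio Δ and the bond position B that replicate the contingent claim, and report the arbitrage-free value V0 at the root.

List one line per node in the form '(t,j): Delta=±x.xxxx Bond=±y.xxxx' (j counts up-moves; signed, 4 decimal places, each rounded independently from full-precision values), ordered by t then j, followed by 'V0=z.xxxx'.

Under the risk-neutral measure, an up-move has probability p* = (R−d)/(u−d) = 0.2162 and values discount at R = 1.
Terminal values V(3,·): V(3,0)=28.8700, V(3,1)=45.6600, V(3,2)=126.3800, V(3,3)=29.4300
(2,0): S=61.7872. Δ = (V_up−V_dn)/(S_up−S_dn) = (45.6600−28.8700)/(79.7055−56.8442) = 0.7344. V = [p*·45.6600 + (1−p*)·28.8700]/1 = 32.5003. B = V − Δ·S = -12.8781.
(2,1): S=86.6364. Δ = (V_up−V_dn)/(S_up−S_dn) = (126.3800−45.6600)/(111.7610−79.7055) = 2.5181. V = [p*·126.3800 + (1−p*)·45.6600]/1 = 63.1130. B = V − Δ·S = -155.0492.
(2,2): S=121.4793. Δ = (V_up−V_dn)/(S_up−S_dn) = (29.4300−126.3800)/(156.7083−111.7610) = -2.1570. V = [p*·29.4300 + (1−p*)·126.3800]/1 = 105.4178. B = V − Δ·S = 367.4449.
(1,0): S=67.1600. Δ = (V_up−V_dn)/(S_up−S_dn) = (63.1130−32.5003)/(86.6364−61.7872) = 1.2319. V = [p*·63.1130 + (1−p*)·32.5003]/1 = 39.1192. B = V − Δ·S = -43.6178.
(1,1): S=94.1700. Δ = (V_up−V_dn)/(S_up−S_dn) = (105.4178−63.1130)/(121.4793−86.6364) = 1.2142. V = [p*·105.4178 + (1−p*)·63.1130]/1 = 72.2600. B = V − Δ·S = -42.0775.
(0,0): S=73.0000. Δ = (V_up−V_dn)/(S_up−S_dn) = (72.2600−39.1192)/(94.1700−67.1600) = 1.2270. V = [p*·72.2600 + (1−p*)·39.1192]/1 = 46.2848. B = V − Δ·S = -43.2848.
Check: Δ(0,0)·S0 + B(0,0) = 46.2848 = V0.

(0,0): Delta=1.2270 Bond=-43.2848
(1,0): Delta=1.2319 Bond=-43.6178
(1,1): Delta=1.2142 Bond=-42.0775
(2,0): Delta=0.7344 Bond=-12.8781
(2,1): Delta=2.5181 Bond=-155.0492
(2,2): Delta=-2.1570 Bond=367.4449
V0=46.2848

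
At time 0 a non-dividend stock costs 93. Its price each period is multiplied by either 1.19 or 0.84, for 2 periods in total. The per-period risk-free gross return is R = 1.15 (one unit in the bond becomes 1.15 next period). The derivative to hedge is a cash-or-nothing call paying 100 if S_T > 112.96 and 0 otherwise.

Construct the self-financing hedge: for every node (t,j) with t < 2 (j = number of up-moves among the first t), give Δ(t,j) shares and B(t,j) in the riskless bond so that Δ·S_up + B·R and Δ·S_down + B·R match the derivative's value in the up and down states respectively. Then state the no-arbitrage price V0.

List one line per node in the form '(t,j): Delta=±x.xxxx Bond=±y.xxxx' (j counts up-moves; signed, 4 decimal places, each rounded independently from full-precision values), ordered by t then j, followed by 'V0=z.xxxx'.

(0,0): Delta=2.3662 Bond=-160.7345
(1,0): Delta=0.0000 Bond=0.0000
(1,1): Delta=2.5817 Bond=-208.6957
V0=59.3187

Under the risk-neutral measure, an up-move has probability p* = (R−d)/(u−d) = 0.8857 and values discount at R = 1.15.
Terminal values V(2,·): V(2,0)=0.0000, V(2,1)=0.0000, V(2,2)=100.0000
  t=1,j=0: stock 78.1200 → up 92.9628 (V=0.0000), down 65.6208 (V=0.0000). Price 0.0000; hedge Δ=0.0000, bond B=0.0000.
  t=1,j=1: stock 110.6700 → up 131.6973 (V=100.0000), down 92.9628 (V=0.0000). Price 77.0186; hedge Δ=2.5817, bond B=-208.6957.
  t=0,j=0: stock 93.0000 → up 110.6700 (V=77.0186), down 78.1200 (V=0.0000). Price 59.3187; hedge Δ=2.3662, bond B=-160.7345.
Self-financing check: at every node Δ·S+B equals the discounted successor values.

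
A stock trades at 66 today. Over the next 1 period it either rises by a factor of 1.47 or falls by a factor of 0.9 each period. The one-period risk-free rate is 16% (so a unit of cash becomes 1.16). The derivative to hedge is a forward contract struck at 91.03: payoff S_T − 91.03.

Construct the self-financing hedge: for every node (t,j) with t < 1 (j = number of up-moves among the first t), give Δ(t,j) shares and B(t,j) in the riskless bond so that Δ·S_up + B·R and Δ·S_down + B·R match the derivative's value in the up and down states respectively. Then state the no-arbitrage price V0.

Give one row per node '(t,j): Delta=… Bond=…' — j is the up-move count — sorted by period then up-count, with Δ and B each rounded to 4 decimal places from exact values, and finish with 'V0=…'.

Risk-neutral probability p* = (R−d)/(u−d) = (1.16−0.9)/(1.47−0.9) = 0.4561.
At expiry t=1: V(1,0)=-31.6300, V(1,1)=5.9900
(0,0): S=66.0000. Δ = (V_up−V_dn)/(S_up−S_dn) = (5.9900−-31.6300)/(97.0200−59.4000) = 1.0000. V = [p*·5.9900 + (1−p*)·-31.6300]/1.16 = -12.4741. B = V − Δ·S = -78.4741.
The time-0 hedge costs -12.4741, which is the no-arbitrage price.

(0,0): Delta=1.0000 Bond=-78.4741
V0=-12.4741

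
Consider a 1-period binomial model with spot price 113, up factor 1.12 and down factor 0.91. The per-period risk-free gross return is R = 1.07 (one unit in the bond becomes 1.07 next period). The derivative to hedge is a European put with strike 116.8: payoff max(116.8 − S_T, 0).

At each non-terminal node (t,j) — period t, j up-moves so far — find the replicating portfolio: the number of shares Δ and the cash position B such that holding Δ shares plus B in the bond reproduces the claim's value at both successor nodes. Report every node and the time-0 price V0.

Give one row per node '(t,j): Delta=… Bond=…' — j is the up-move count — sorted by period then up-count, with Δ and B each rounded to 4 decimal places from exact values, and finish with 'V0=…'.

The replicating-portfolio and risk-neutral prices coincide; use p* = (1.07−0.91)/(1.12−0.91) = 0.7619 for the latter.
At expiry t=1: V(1,0)=13.9700, V(1,1)=0.0000
  t=0,j=0: stock 113.0000 → up 126.5600 (V=0.0000), down 102.8300 (V=13.9700). Price 3.1086; hedge Δ=-0.5887, bond B=69.6324.
Each (Δ,B) replicates both successor values, so the strategy is self-financing and V0 is arbitrage-free.

(0,0): Delta=-0.5887 Bond=69.6324
V0=3.1086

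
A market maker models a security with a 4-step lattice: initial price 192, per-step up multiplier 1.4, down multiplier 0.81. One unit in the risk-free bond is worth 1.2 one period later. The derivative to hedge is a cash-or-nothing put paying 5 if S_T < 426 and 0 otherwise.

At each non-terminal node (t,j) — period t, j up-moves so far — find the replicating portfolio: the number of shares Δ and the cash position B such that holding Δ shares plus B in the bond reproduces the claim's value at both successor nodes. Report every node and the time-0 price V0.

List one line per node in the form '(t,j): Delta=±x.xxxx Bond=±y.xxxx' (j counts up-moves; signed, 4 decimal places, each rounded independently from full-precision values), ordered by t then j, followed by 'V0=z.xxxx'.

(0,0): Delta=-0.0114 Bond=3.1858
(1,0): Delta=-0.0165 Bond=4.6293
(1,1): Delta=-0.0098 Bond=3.4095
(2,0): Delta=0.0000 Bond=3.4722
(2,1): Delta=-0.0214 Bond=6.6233
(2,2): Delta=-0.0064 Bond=2.7929
(3,0): Delta=0.0000 Bond=4.1667
(3,1): Delta=0.0000 Bond=4.1667
(3,2): Delta=-0.0278 Bond=9.8870
(3,3): Delta=0.0000 Bond=0.0000
V0=1.0066

Since d<R<u, set p* = (R−d)/(u−d) = 0.6610; price each node as the discounted p*-expectation of its children.
Payoff layer (t=4): V(4,0)=5.0000, V(4,1)=5.0000, V(4,2)=5.0000, V(4,3)=0.0000, V(4,4)=0.0000
(3,0): S=102.0367. Δ = (V_up−V_dn)/(S_up−S_dn) = (5.0000−5.0000)/(142.8513−82.6497) = 0.0000. V = [p*·5.0000 + (1−p*)·5.0000]/1.2 = 4.1667. B = V − Δ·S = 4.1667.
(3,1): S=176.3597. Δ = (V_up−V_dn)/(S_up−S_dn) = (5.0000−5.0000)/(246.9036−142.8513) = 0.0000. V = [p*·5.0000 + (1−p*)·5.0000]/1.2 = 4.1667. B = V − Δ·S = 4.1667.
(3,2): S=304.8192. Δ = (V_up−V_dn)/(S_up−S_dn) = (0.0000−5.0000)/(426.7469−246.9036) = -0.0278. V = [p*·0.0000 + (1−p*)·5.0000]/1.2 = 1.4124. B = V − Δ·S = 9.8870.
(3,3): S=526.8480. Δ = (V_up−V_dn)/(S_up−S_dn) = (0.0000−0.0000)/(737.5872−426.7469) = 0.0000. V = [p*·0.0000 + (1−p*)·0.0000]/1.2 = 0.0000. B = V − Δ·S = 0.0000.
(2,0): S=125.9712. Δ = (V_up−V_dn)/(S_up−S_dn) = (4.1667−4.1667)/(176.3597−102.0367) = 0.0000. V = [p*·4.1667 + (1−p*)·4.1667]/1.2 = 3.4722. B = V − Δ·S = 3.4722.
(2,1): S=217.7280. Δ = (V_up−V_dn)/(S_up−S_dn) = (1.4124−4.1667)/(304.8192−176.3597) = -0.0214. V = [p*·1.4124 + (1−p*)·4.1667]/1.2 = 1.9551. B = V − Δ·S = 6.6233.
(2,2): S=376.3200. Δ = (V_up−V_dn)/(S_up−S_dn) = (0.0000−1.4124)/(526.8480−304.8192) = -0.0064. V = [p*·0.0000 + (1−p*)·1.4124]/1.2 = 0.3990. B = V − Δ·S = 2.7929.
(1,0): S=155.5200. Δ = (V_up−V_dn)/(S_up−S_dn) = (1.9551−3.4722)/(217.7280−125.9712) = -0.0165. V = [p*·1.9551 + (1−p*)·3.4722]/1.2 = 2.0578. B = V − Δ·S = 4.6293.
(1,1): S=268.8000. Δ = (V_up−V_dn)/(S_up−S_dn) = (0.3990−1.9551)/(376.3200−217.7280) = -0.0098. V = [p*·0.3990 + (1−p*)·1.9551]/1.2 = 0.7721. B = V − Δ·S = 3.4095.
(0,0): S=192.0000. Δ = (V_up−V_dn)/(S_up−S_dn) = (0.7721−2.0578)/(268.8000−155.5200) = -0.0114. V = [p*·0.7721 + (1−p*)·2.0578]/1.2 = 1.0066. B = V − Δ·S = 3.1858.
The time-0 hedge costs 1.0066, which is the no-arbitrage price.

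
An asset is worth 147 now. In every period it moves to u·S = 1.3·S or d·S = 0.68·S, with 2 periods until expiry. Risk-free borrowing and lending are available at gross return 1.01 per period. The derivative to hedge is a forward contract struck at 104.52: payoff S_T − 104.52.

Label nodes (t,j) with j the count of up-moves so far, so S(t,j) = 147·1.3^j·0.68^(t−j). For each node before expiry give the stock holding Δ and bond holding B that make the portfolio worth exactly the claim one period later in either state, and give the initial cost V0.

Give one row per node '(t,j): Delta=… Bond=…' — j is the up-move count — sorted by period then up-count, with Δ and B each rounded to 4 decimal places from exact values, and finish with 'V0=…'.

Under the risk-neutral measure, an up-move has probability p* = (R−d)/(u−d) = 0.5323 and values discount at R = 1.01.
Terminal payoffs: V(2,0)=-36.5472, V(2,1)=25.4280, V(2,2)=143.9100
  t=1,j=0: stock 99.9600 → up 129.9480 (V=25.4280), down 67.9728 (V=-36.5472). Price -3.5251; hedge Δ=1.0000, bond B=-103.4851.
  t=1,j=1: stock 191.1000 → up 248.4300 (V=143.9100), down 129.9480 (V=25.4280). Price 87.6149; hedge Δ=1.0000, bond B=-103.4851.
  t=0,j=0: stock 147.0000 → up 191.1000 (V=87.6149), down 99.9600 (V=-3.5251). Price 44.5395; hedge Δ=1.0000, bond B=-102.4605.
The time-0 hedge costs 44.5395, which is the no-arbitrage price.

(0,0): Delta=1.0000 Bond=-102.4605
(1,0): Delta=1.0000 Bond=-103.4851
(1,1): Delta=1.0000 Bond=-103.4851
V0=44.5395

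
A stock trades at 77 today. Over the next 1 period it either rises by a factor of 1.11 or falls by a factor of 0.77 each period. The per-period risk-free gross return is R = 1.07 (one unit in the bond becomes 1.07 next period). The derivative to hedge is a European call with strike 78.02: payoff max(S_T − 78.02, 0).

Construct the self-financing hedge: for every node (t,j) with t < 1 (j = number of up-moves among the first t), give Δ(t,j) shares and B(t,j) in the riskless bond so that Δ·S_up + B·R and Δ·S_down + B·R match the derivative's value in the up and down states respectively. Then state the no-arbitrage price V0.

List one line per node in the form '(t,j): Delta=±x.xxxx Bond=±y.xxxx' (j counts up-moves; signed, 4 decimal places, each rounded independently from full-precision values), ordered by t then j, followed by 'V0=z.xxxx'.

Under the risk-neutral measure, an up-move has probability p* = (R−d)/(u−d) = 0.8824 and values discount at R = 1.07.
Terminal values V(1,·): V(1,0)=0.0000, V(1,1)=7.4500
  t=0,j=0: stock 77.0000 → up 85.4700 (V=7.4500), down 59.2900 (V=0.0000). Price 6.1435; hedge Δ=0.2846, bond B=-15.7683.
Each (Δ,B) replicates both successor values, so the strategy is self-financing and V0 is arbitrage-free.

(0,0): Delta=0.2846 Bond=-15.7683
V0=6.1435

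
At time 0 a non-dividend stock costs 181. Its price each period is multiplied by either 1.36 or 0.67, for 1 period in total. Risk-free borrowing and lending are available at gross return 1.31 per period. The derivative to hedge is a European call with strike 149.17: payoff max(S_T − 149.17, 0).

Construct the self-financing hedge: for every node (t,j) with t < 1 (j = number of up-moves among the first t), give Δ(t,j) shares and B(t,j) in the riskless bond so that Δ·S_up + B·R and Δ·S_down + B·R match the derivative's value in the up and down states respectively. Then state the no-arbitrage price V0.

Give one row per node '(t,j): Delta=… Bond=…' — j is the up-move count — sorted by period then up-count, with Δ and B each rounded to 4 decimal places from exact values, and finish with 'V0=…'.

(0,0): Delta=0.7766 Bond=-71.8921
V0=68.6731

Risk-neutral probability p* = (R−d)/(u−d) = (1.31−0.67)/(1.36−0.67) = 0.9275.
Payoff layer (t=1): V(1,0)=0.0000, V(1,1)=96.9900
Node (0,0) S=181.0000: V=(p*·96.9900+(1−p*)·0.0000)/1.31=68.6731; Δ=(96.9900−0.0000)/(246.1600−121.2700)=0.7766; B=V−Δ·S=-71.8921
Check: Δ(0,0)·S0 + B(0,0) = 68.6731 = V0.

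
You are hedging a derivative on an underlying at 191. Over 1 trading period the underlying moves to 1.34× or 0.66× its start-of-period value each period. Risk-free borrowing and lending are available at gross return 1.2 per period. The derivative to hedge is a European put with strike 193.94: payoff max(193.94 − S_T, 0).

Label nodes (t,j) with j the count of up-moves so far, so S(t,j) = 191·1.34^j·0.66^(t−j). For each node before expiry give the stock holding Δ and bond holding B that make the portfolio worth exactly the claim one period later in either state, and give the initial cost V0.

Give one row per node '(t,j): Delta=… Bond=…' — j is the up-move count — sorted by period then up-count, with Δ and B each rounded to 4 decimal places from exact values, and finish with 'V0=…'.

Under the risk-neutral measure, an up-move has probability p* = (R−d)/(u−d) = 0.7941 and values discount at R = 1.2.
Terminal payoffs: V(1,0)=67.8800, V(1,1)=0.0000
Node (0,0) S=191.0000: V=(p*·0.0000+(1−p*)·67.8800)/1.2=11.6461; Δ=(0.0000−67.8800)/(255.9400−126.0600)=-0.5226; B=V−Δ·S=111.4696
Self-financing check: at every node Δ·S+B equals the discounted successor values.

(0,0): Delta=-0.5226 Bond=111.4696
V0=11.6461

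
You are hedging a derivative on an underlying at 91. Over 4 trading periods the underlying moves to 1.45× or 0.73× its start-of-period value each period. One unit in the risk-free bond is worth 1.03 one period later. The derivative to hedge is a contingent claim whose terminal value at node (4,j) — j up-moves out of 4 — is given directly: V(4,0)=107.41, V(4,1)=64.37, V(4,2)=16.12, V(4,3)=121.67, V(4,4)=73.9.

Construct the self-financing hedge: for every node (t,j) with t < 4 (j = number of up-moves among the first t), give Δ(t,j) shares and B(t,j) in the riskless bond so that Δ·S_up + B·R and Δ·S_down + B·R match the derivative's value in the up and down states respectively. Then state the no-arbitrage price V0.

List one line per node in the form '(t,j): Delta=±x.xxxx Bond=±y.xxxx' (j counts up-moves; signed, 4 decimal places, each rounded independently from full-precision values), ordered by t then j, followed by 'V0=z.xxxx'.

The replicating-portfolio and risk-neutral prices coincide; use p* = (1.03−0.73)/(1.45−0.73) = 0.4167 for the latter.
At expiry t=4: V(4,0)=107.4100, V(4,1)=64.3700, V(4,2)=16.1200, V(4,3)=121.6700, V(4,4)=73.9000
  t=3,j=0: stock 35.4005 → up 51.3308 (V=64.3700), down 25.8424 (V=107.4100). Price 86.8706; hedge Δ=-1.6886, bond B=146.6483.
  t=3,j=1: stock 70.3162 → up 101.9584 (V=16.1200), down 51.3308 (V=64.3700). Price 42.9765; hedge Δ=-0.9530, bond B=109.9904.
  t=3,j=2: stock 139.6691 → up 202.5202 (V=121.6700), down 101.9584 (V=16.1200). Price 58.3487; hedge Δ=1.0496, bond B=-88.2485.
  t=3,j=3: stock 277.4249 → up 402.2661 (V=73.9000), down 202.5202 (V=121.6700). Price 98.8018; hedge Δ=-0.2392, bond B=165.1490.
  t=2,j=0: stock 48.4939 → up 70.3162 (V=42.9765), down 35.4005 (V=86.8706). Price 66.5839; hedge Δ=-1.2571, bond B=127.5478.
  t=2,j=1: stock 96.3235 → up 139.6691 (V=58.3487), down 70.3162 (V=42.9765). Price 47.9433; hedge Δ=0.2217, bond B=26.5931.
  t=2,j=2: stock 191.3275 → up 277.4249 (V=98.8018), down 139.6691 (V=58.3487). Price 73.0137; hedge Δ=0.2937, bond B=16.8289.
  t=1,j=0: stock 66.4300 → up 96.3235 (V=47.9433), down 48.4939 (V=66.5839). Price 57.1038; hedge Δ=-0.3897, bond B=82.9935.
  t=1,j=1: stock 131.9500 → up 191.3275 (V=73.0137), down 96.3235 (V=47.9433). Price 56.6887; hedge Δ=0.2639, bond B=21.8686.
  t=0,j=0: stock 91.0000 → up 131.9500 (V=56.6887), down 66.4300 (V=57.1038). Price 55.2727; hedge Δ=-0.0063, bond B=55.8493.
Each (Δ,B) replicates both successor values, so the strategy is self-financing and V0 is arbitrage-free.

(0,0): Delta=-0.0063 Bond=55.8493
(1,0): Delta=-0.3897 Bond=82.9935
(1,1): Delta=0.2639 Bond=21.8686
(2,0): Delta=-1.2571 Bond=127.5478
(2,1): Delta=0.2217 Bond=26.5931
(2,2): Delta=0.2937 Bond=16.8289
(3,0): Delta=-1.6886 Bond=146.6483
(3,1): Delta=-0.9530 Bond=109.9904
(3,2): Delta=1.0496 Bond=-88.2485
(3,3): Delta=-0.2392 Bond=165.1490
V0=55.2727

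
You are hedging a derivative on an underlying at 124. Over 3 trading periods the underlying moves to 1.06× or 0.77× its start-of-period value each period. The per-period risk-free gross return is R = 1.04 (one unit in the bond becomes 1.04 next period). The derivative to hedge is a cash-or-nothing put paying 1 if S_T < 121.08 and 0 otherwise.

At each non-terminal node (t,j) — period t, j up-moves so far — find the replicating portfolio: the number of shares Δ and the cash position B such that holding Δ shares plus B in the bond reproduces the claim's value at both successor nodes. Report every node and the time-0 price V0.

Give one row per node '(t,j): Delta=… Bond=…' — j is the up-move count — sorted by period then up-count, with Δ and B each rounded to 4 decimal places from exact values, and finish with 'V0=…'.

Since d<R<u, set p* = (R−d)/(u−d) = 0.9310; price each node as the discounted p*-expectation of its children.
Terminal values V(3,·): V(3,0)=1.0000, V(3,1)=1.0000, V(3,2)=1.0000, V(3,3)=0.0000
(2,0): S=73.5196. Δ = (V_up−V_dn)/(S_up−S_dn) = (1.0000−1.0000)/(77.9308−56.6101) = 0.0000. V = [p*·1.0000 + (1−p*)·1.0000]/1.04 = 0.9615. B = V − Δ·S = 0.9615.
(2,1): S=101.2088. Δ = (V_up−V_dn)/(S_up−S_dn) = (1.0000−1.0000)/(107.2813−77.9308) = 0.0000. V = [p*·1.0000 + (1−p*)·1.0000]/1.04 = 0.9615. B = V − Δ·S = 0.9615.
(2,2): S=139.3264. Δ = (V_up−V_dn)/(S_up−S_dn) = (0.0000−1.0000)/(147.6860−107.2813) = -0.0247. V = [p*·0.0000 + (1−p*)·1.0000]/1.04 = 0.0663. B = V − Δ·S = 3.5146.
(1,0): S=95.4800. Δ = (V_up−V_dn)/(S_up−S_dn) = (0.9615−0.9615)/(101.2088−73.5196) = 0.0000. V = [p*·0.9615 + (1−p*)·0.9615]/1.04 = 0.9246. B = V − Δ·S = 0.9246.
(1,1): S=131.4400. Δ = (V_up−V_dn)/(S_up−S_dn) = (0.0663−0.9615)/(139.3264−101.2088) = -0.0235. V = [p*·0.0663 + (1−p*)·0.9615]/1.04 = 0.1231. B = V − Δ·S = 3.2101.
(0,0): S=124.0000. Δ = (V_up−V_dn)/(S_up−S_dn) = (0.1231−0.9246)/(131.4400−95.4800) = -0.0223. V = [p*·0.1231 + (1−p*)·0.9246]/1.04 = 0.1715. B = V − Δ·S = 2.9351.
Root portfolio cost Δ·124+B reproduces V0=0.1715.

(0,0): Delta=-0.0223 Bond=2.9351
(1,0): Delta=0.0000 Bond=0.9246
(1,1): Delta=-0.0235 Bond=3.2101
(2,0): Delta=0.0000 Bond=0.9615
(2,1): Delta=0.0000 Bond=0.9615
(2,2): Delta=-0.0247 Bond=3.5146
V0=0.1715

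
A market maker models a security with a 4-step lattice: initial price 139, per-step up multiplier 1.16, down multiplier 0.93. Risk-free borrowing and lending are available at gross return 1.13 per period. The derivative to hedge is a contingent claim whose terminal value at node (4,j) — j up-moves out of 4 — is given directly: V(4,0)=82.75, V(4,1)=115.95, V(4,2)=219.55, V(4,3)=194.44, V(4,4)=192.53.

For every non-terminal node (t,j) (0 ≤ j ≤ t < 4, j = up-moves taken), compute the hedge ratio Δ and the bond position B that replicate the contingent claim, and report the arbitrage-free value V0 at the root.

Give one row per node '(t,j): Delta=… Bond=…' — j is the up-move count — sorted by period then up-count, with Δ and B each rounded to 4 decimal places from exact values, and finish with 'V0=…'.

Since d<R<u, set p* = (R−d)/(u−d) = 0.8696; price each node as the discounted p*-expectation of its children.
At expiry t=4: V(4,0)=82.7500, V(4,1)=115.9500, V(4,2)=219.5500, V(4,3)=194.4400, V(4,4)=192.5300
  t=3,j=0: stock 111.8056 → up 129.6945 (V=115.9500), down 103.9792 (V=82.7500). Price 98.7784; hedge Δ=1.2911, bond B=-45.5694.
  t=3,j=1: stock 139.4565 → up 161.7695 (V=219.5500), down 129.6945 (V=115.9500). Price 182.3336; hedge Δ=3.2299, bond B=-268.1012.
  t=3,j=2: stock 173.9457 → up 201.7770 (V=194.4400), down 161.7695 (V=219.5500). Price 174.9692; hedge Δ=-0.6276, bond B=284.1431.
  t=3,j=3: stock 216.9645 → up 251.6789 (V=192.5300), down 201.7770 (V=194.4400). Price 170.6010; hedge Δ=-0.0383, bond B=178.9053.
  t=2,j=0: stock 120.2211 → up 139.4565 (V=182.3336), down 111.8056 (V=98.7784). Price 151.7125; hedge Δ=3.0218, bond B=-211.5711.
  t=2,j=1: stock 149.9532 → up 173.9457 (V=174.9692), down 139.4565 (V=182.3336). Price 155.6901; hedge Δ=-0.2135, bond B=187.7091.
  t=2,j=2: stock 187.0384 → up 216.9645 (V=170.6010), down 173.9457 (V=174.9692). Price 151.4786; hedge Δ=-0.1015, bond B=170.4708.
  t=1,j=0: stock 129.2700 → up 149.9532 (V=155.6901), down 120.2211 (V=151.7125). Price 137.3197; hedge Δ=0.1338, bond B=120.0257.
  t=1,j=1: stock 161.2400 → up 187.0384 (V=151.4786), down 149.9532 (V=155.6901). Price 134.5380; hedge Δ=-0.1136, bond B=152.8489.
  t=0,j=0: stock 139.0000 → up 161.2400 (V=134.5380), down 129.2700 (V=137.3197). Price 119.3812; hedge Δ=-0.0870, bond B=131.4758.
Check: Δ(0,0)·S0 + B(0,0) = 119.3812 = V0.

(0,0): Delta=-0.0870 Bond=131.4758
(1,0): Delta=0.1338 Bond=120.0257
(1,1): Delta=-0.1136 Bond=152.8489
(2,0): Delta=3.0218 Bond=-211.5711
(2,1): Delta=-0.2135 Bond=187.7091
(2,2): Delta=-0.1015 Bond=170.4708
(3,0): Delta=1.2911 Bond=-45.5694
(3,1): Delta=3.2299 Bond=-268.1012
(3,2): Delta=-0.6276 Bond=284.1431
(3,3): Delta=-0.0383 Bond=178.9053
V0=119.3812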